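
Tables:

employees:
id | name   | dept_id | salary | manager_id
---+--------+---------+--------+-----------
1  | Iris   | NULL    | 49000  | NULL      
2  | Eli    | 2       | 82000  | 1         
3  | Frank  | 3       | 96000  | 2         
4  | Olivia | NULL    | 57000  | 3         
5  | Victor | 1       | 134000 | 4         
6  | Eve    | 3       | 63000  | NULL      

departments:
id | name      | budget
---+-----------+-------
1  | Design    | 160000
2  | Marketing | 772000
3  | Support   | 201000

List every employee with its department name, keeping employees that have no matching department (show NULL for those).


LEFT JOIN keeps every row from employees (the left table); where dept_id has no match in departments, the department columns become NULL. Walk through each employee:
  - employee 1 (Iris): dept_id=NULL, no match -> kept with NULL
  - employee 2 (Eli): dept_id=2 -> matches Marketing
  - employee 3 (Frank): dept_id=3 -> matches Support
  - employee 4 (Olivia): dept_id=NULL, no match -> kept with NULL
  - employee 5 (Victor): dept_id=1 -> matches Design
  - employee 6 (Eve): dept_id=3 -> matches Support
All 6 rows appear; 2 have NULL department.

SQL:
SELECT a.name, b.name AS department
FROM employees a
LEFT JOIN departments b ON a.dept_id = b.id

Result:
name   | department
-------+-----------
Iris   | NULL      
Eli    | Marketing 
Frank  | Support   
Olivia | NULL      
Victor | Design    
Eve    | Support   


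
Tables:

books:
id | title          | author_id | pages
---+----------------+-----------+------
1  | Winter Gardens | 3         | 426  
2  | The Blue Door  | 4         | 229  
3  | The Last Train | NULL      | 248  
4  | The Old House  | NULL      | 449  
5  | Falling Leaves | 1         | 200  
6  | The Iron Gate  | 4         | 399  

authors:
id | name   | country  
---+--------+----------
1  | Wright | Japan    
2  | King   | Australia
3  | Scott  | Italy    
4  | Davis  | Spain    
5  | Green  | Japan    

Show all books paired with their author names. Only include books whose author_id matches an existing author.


INNER JOIN keeps only books rows whose author_id matches an id in authors. Walk through each book:
  - book 1 (Winter Gardens): author_id=3 -> matches Scott
  - book 2 (The Blue Door): author_id=4 -> matches Davis
  - book 3 (The Last Train): author_id=NULL, no match -> dropped
  - book 4 (The Old House): author_id=NULL, no match -> dropped
  - book 5 (Falling Leaves): author_id=1 -> matches Wright
  - book 6 (The Iron Gate): author_id=4 -> matches Davis
So 2 of 6 rows are dropped.

SQL:
SELECT a.title, b.name AS author
FROM books a
INNER JOIN authors b ON a.author_id = b.id

Result:
title          | author
---------------+-------
Winter Gardens | Scott 
The Blue Door  | Davis 
Falling Leaves | Wright
The Iron Gate  | Davis 


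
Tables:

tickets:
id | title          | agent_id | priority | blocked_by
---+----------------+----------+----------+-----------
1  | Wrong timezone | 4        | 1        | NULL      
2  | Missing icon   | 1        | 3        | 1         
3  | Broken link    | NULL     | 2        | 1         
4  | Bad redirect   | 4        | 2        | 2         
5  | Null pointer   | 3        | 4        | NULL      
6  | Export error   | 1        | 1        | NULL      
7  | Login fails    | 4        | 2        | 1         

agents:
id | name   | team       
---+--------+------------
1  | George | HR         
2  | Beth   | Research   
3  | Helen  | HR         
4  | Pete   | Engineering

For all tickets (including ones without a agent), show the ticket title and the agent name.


LEFT JOIN keeps every row from tickets (the left table); where agent_id has no match in agents, the agent columns become NULL. Walk through each ticket:
  - ticket 1 (Wrong timezone): agent_id=4 -> matches Pete
  - ticket 2 (Missing icon): agent_id=1 -> matches George
  - ticket 3 (Broken link): agent_id=NULL, no match -> kept with NULL
  - ticket 4 (Bad redirect): agent_id=4 -> matches Pete
  - ticket 5 (Null pointer): agent_id=3 -> matches Helen
  - ticket 6 (Export error): agent_id=1 -> matches George
  - ticket 7 (Login fails): agent_id=4 -> matches Pete
All 7 rows appear; 1 has NULL agent.

SQL:
SELECT a.title, b.name AS agent
FROM tickets a
LEFT JOIN agents b ON a.agent_id = b.id

Result:
title          | agent 
---------------+-------
Wrong timezone | Pete  
Missing icon   | George
Broken link    | NULL  
Bad redirect   | Pete  
Null pointer   | Helen 
Export error   | George
Login fails    | Pete  


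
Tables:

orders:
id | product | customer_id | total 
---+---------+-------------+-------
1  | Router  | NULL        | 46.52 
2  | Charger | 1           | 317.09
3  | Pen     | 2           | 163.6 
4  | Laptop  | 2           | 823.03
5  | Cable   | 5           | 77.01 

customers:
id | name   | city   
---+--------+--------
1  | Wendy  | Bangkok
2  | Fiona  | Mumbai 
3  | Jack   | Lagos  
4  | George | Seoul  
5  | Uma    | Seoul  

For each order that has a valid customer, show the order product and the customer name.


INNER JOIN keeps only orders rows whose customer_id matches an id in customers. Walk through each order:
  - order 1 (Router): customer_id=NULL, no match -> dropped
  - order 2 (Charger): customer_id=1 -> matches Wendy
  - order 3 (Pen): customer_id=2 -> matches Fiona
  - order 4 (Laptop): customer_id=2 -> matches Fiona
  - order 5 (Cable): customer_id=5 -> matches Uma
So 1 of 5 rows is dropped.

SQL:
SELECT a.product, b.name AS customer
FROM orders a
INNER JOIN customers b ON a.customer_id = b.id

Result:
product | customer
--------+---------
Charger | Wendy   
Pen     | Fiona   
Laptop  | Fiona   
Cable   | Uma     


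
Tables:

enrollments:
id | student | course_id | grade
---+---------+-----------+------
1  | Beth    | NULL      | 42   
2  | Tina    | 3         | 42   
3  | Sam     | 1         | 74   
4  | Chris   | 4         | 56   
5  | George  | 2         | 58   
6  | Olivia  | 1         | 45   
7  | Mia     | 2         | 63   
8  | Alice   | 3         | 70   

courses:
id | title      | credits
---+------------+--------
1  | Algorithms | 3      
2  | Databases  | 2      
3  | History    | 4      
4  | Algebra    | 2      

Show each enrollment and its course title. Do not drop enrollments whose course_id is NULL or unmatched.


LEFT JOIN keeps every row from enrollments (the left table); where course_id has no match in courses, the course columns become NULL. Walk through each enrollment:
  - enrollment 1 (Beth): course_id=NULL, no match -> kept with NULL
  - enrollment 2 (Tina): course_id=3 -> matches History
  - enrollment 3 (Sam): course_id=1 -> matches Algorithms
  - enrollment 4 (Chris): course_id=4 -> matches Algebra
  - enrollment 5 (George): course_id=2 -> matches Databases
  - enrollment 6 (Olivia): course_id=1 -> matches Algorithms
  - enrollment 7 (Mia): course_id=2 -> matches Databases
  - enrollment 8 (Alice): course_id=3 -> matches History
All 8 rows appear; 1 has NULL course.

SQL:
SELECT a.student, b.title AS course
FROM enrollments a
LEFT JOIN courses b ON a.course_id = b.id

Result:
student | course    
--------+-----------
Beth    | NULL      
Tina    | History   
Sam     | Algorithms
Chris   | Algebra   
George  | Databases 
Olivia  | Algorithms
Mia     | Databases 
Alice   | History   


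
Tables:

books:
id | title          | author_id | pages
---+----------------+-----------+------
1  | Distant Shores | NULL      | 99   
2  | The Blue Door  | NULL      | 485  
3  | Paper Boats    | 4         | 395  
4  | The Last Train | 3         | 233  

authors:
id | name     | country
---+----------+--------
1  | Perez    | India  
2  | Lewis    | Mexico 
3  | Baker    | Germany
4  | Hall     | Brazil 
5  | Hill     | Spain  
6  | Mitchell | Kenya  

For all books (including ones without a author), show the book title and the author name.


LEFT JOIN keeps every row from books (the left table); where author_id has no match in authors, the author columns become NULL. Walk through each book:
  - book 1 (Distant Shores): author_id=NULL, no match -> kept with NULL
  - book 2 (The Blue Door): author_id=NULL, no match -> kept with NULL
  - book 3 (Paper Boats): author_id=4 -> matches Hall
  - book 4 (The Last Train): author_id=3 -> matches Baker
All 4 rows appear; 2 have NULL author.

SQL:
SELECT a.title, b.name AS author
FROM books a
LEFT JOIN authors b ON a.author_id = b.id

Result:
title          | author
---------------+-------
Distant Shores | NULL  
The Blue Door  | NULL  
Paper Boats    | Hall  
The Last Train | Baker 


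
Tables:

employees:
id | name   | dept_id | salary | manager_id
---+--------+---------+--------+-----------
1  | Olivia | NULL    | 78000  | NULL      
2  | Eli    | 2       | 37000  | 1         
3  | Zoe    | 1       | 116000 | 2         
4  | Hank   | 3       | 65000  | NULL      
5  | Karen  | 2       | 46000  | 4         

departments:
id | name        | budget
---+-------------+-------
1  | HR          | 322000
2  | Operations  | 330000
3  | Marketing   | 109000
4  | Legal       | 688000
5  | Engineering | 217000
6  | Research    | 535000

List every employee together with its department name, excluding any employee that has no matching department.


INNER JOIN keeps only employees rows whose dept_id matches an id in departments. Walk through each employee:
  - employee 1 (Olivia): dept_id=NULL, no match -> dropped
  - employee 2 (Eli): dept_id=2 -> matches Operations
  - employee 3 (Zoe): dept_id=1 -> matches HR
  - employee 4 (Hank): dept_id=3 -> matches Marketing
  - employee 5 (Karen): dept_id=2 -> matches Operations
So 1 of 5 rows is dropped.

SQL:
SELECT a.name, b.name AS department
FROM employees a
INNER JOIN departments b ON a.dept_id = b.id

Result:
name  | department
------+-----------
Eli   | Operations
Zoe   | HR        
Hank  | Marketing 
Karen | Operations


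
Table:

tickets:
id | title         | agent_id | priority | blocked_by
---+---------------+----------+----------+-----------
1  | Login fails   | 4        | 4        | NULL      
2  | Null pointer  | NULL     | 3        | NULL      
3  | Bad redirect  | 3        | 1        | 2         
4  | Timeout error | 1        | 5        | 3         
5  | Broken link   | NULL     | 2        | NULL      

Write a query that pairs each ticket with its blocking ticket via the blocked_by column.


This is a self-join: tickets is joined to a second copy of itself, matching each row's blocked_by to another row's id. Use LEFT JOIN so rows with blocked_by=NULL are kept.
  - ticket 1 (Login fails): blocked_by=NULL -> NULL
  - ticket 2 (Null pointer): blocked_by=NULL -> NULL
  - ticket 3 (Bad redirect): blocked_by=2 -> Null pointer
  - ticket 4 (Timeout error): blocked_by=3 -> Bad redirect
  - ticket 5 (Broken link): blocked_by=NULL -> NULL

SQL:
SELECT a.title AS item, b.title AS blocked_by
FROM tickets a
LEFT JOIN tickets b ON a.blocked_by = b.id

Result:
item          | blocked_by  
--------------+-------------
Login fails   | NULL        
Null pointer  | NULL        
Bad redirect  | Null pointer
Timeout error | Bad redirect
Broken link   | NULL        


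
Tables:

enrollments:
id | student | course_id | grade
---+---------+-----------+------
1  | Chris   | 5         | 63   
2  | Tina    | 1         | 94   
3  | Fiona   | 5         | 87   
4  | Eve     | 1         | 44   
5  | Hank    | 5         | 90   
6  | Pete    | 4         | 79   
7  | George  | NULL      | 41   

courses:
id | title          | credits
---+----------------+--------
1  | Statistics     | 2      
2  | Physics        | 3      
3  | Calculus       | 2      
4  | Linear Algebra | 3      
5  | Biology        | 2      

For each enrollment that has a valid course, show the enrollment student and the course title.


INNER JOIN keeps only enrollments rows whose course_id matches an id in courses. Walk through each enrollment:
  - enrollment 1 (Chris): course_id=5 -> matches Biology
  - enrollment 2 (Tina): course_id=1 -> matches Statistics
  - enrollment 3 (Fiona): course_id=5 -> matches Biology
  - enrollment 4 (Eve): course_id=1 -> matches Statistics
  - enrollment 5 (Hank): course_id=5 -> matches Biology
  - enrollment 6 (Pete): course_id=4 -> matches Linear Algebra
  - enrollment 7 (George): course_id=NULL, no match -> dropped
So 1 of 7 rows is dropped.

SQL:
SELECT a.student, b.title AS course
FROM enrollments a
INNER JOIN courses b ON a.course_id = b.id

Result:
student | course        
--------+---------------
Chris   | Biology       
Tina    | Statistics    
Fiona   | Biology       
Eve     | Statistics    
Hank    | Biology       
Pete    | Linear Algebra


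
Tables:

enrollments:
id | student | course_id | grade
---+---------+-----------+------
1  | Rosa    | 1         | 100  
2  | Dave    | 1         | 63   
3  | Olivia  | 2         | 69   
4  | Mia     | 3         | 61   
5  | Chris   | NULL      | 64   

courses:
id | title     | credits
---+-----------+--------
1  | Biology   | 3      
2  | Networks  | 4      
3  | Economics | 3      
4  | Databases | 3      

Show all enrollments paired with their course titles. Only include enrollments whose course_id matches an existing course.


INNER JOIN keeps only enrollments rows whose course_id matches an id in courses. Walk through each enrollment:
  - enrollment 1 (Rosa): course_id=1 -> matches Biology
  - enrollment 2 (Dave): course_id=1 -> matches Biology
  - enrollment 3 (Olivia): course_id=2 -> matches Networks
  - enrollment 4 (Mia): course_id=3 -> matches Economics
  - enrollment 5 (Chris): course_id=NULL, no match -> dropped
So 1 of 5 rows is dropped.

SQL:
SELECT a.student, b.title AS course
FROM enrollments a
INNER JOIN courses b ON a.course_id = b.id

Result:
student | course   
--------+----------
Rosa    | Biology  
Dave    | Biology  
Olivia  | Networks 
Mia     | Economics


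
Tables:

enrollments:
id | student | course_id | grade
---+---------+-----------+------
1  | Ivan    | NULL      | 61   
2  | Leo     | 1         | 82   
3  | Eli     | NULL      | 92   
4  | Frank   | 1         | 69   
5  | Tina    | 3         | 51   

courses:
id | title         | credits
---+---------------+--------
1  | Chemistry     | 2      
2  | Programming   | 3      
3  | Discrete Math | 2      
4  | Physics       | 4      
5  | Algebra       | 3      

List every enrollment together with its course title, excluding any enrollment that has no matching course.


INNER JOIN keeps only enrollments rows whose course_id matches an id in courses. Walk through each enrollment:
  - enrollment 1 (Ivan): course_id=NULL, no match -> dropped
  - enrollment 2 (Leo): course_id=1 -> matches Chemistry
  - enrollment 3 (Eli): course_id=NULL, no match -> dropped
  - enrollment 4 (Frank): course_id=1 -> matches Chemistry
  - enrollment 5 (Tina): course_id=3 -> matches Discrete Math
So 2 of 5 rows are dropped.

SQL:
SELECT a.student, b.title AS course
FROM enrollments a
INNER JOIN courses b ON a.course_id = b.id

Result:
student | course       
--------+--------------
Leo     | Chemistry    
Frank   | Chemistry    
Tina    | Discrete Math


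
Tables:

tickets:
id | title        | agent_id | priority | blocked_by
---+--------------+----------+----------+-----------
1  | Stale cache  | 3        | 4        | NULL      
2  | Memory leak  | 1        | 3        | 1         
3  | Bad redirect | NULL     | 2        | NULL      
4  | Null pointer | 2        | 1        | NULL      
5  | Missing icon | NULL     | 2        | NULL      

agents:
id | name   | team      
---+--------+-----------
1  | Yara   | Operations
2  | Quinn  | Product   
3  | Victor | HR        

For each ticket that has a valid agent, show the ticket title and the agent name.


INNER JOIN keeps only tickets rows whose agent_id matches an id in agents. Walk through each ticket:
  - ticket 1 (Stale cache): agent_id=3 -> matches Victor
  - ticket 2 (Memory leak): agent_id=1 -> matches Yara
  - ticket 3 (Bad redirect): agent_id=NULL, no match -> dropped
  - ticket 4 (Null pointer): agent_id=2 -> matches Quinn
  - ticket 5 (Missing icon): agent_id=NULL, no match -> dropped
So 2 of 5 rows are dropped.

SQL:
SELECT a.title, b.name AS agent
FROM tickets a
INNER JOIN agents b ON a.agent_id = b.id

Result:
title        | agent 
-------------+-------
Stale cache  | Victor
Memory leak  | Yara  
Null pointer | Quinn 


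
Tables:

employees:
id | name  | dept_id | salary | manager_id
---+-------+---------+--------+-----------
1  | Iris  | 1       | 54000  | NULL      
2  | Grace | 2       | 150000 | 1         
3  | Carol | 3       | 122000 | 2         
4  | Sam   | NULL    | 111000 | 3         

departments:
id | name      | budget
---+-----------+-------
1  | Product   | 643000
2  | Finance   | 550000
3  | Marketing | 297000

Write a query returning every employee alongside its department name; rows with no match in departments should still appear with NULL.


LEFT JOIN keeps every row from employees (the left table); where dept_id has no match in departments, the department columns become NULL. Walk through each employee:
  - employee 1 (Iris): dept_id=1 -> matches Product
  - employee 2 (Grace): dept_id=2 -> matches Finance
  - employee 3 (Carol): dept_id=3 -> matches Marketing
  - employee 4 (Sam): dept_id=NULL, no match -> kept with NULL
All 4 rows appear; 1 has NULL department.

SQL:
SELECT a.name, b.name AS department
FROM employees a
LEFT JOIN departments b ON a.dept_id = b.id

Result:
name  | department
------+-----------
Iris  | Product   
Grace | Finance   
Carol | Marketing 
Sam   | NULL      


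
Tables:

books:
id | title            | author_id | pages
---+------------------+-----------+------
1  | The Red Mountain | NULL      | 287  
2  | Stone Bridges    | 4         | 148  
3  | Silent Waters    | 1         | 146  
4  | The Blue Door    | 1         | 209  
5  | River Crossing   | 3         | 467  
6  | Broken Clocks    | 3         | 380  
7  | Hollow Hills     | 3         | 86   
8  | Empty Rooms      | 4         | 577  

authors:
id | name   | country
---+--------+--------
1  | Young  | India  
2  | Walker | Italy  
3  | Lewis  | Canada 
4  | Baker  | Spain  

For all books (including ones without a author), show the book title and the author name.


LEFT JOIN keeps every row from books (the left table); where author_id has no match in authors, the author columns become NULL. Walk through each book:
  - book 1 (The Red Mountain): author_id=NULL, no match -> kept with NULL
  - book 2 (Stone Bridges): author_id=4 -> matches Baker
  - book 3 (Silent Waters): author_id=1 -> matches Young
  - book 4 (The Blue Door): author_id=1 -> matches Young
  - book 5 (River Crossing): author_id=3 -> matches Lewis
  - book 6 (Broken Clocks): author_id=3 -> matches Lewis
  - book 7 (Hollow Hills): author_id=3 -> matches Lewis
  - book 8 (Empty Rooms): author_id=4 -> matches Baker
All 8 rows appear; 1 has NULL author.

SQL:
SELECT a.title, b.name AS author
FROM books a
LEFT JOIN authors b ON a.author_id = b.id

Result:
title            | author
-----------------+-------
The Red Mountain | NULL  
Stone Bridges    | Baker 
Silent Waters    | Young 
The Blue Door    | Young 
River Crossing   | Lewis 
Broken Clocks    | Lewis 
Hollow Hills     | Lewis 
Empty Rooms      | Baker 


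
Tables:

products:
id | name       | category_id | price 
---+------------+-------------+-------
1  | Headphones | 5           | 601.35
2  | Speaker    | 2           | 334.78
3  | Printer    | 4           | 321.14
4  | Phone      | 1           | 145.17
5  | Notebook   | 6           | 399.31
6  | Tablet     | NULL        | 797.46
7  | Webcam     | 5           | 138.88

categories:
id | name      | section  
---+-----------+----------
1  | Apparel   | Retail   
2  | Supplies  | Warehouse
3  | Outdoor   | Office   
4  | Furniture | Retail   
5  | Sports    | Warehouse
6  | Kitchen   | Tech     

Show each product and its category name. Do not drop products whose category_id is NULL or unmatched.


LEFT JOIN keeps every row from products (the left table); where category_id has no match in categories, the category columns become NULL. Walk through each product:
  - product 1 (Headphones): category_id=5 -> matches Sports
  - product 2 (Speaker): category_id=2 -> matches Supplies
  - product 3 (Printer): category_id=4 -> matches Furniture
  - product 4 (Phone): category_id=1 -> matches Apparel
  - product 5 (Notebook): category_id=6 -> matches Kitchen
  - product 6 (Tablet): category_id=NULL, no match -> kept with NULL
  - product 7 (Webcam): category_id=5 -> matches Sports
All 7 rows appear; 1 has NULL category.

SQL:
SELECT a.name, b.name AS category
FROM products a
LEFT JOIN categories b ON a.category_id = b.id

Result:
name       | category 
-----------+----------
Headphones | Sports   
Speaker    | Supplies 
Printer    | Furniture
Phone      | Apparel  
Notebook   | Kitchen  
Tablet     | NULL     
Webcam     | Sports   


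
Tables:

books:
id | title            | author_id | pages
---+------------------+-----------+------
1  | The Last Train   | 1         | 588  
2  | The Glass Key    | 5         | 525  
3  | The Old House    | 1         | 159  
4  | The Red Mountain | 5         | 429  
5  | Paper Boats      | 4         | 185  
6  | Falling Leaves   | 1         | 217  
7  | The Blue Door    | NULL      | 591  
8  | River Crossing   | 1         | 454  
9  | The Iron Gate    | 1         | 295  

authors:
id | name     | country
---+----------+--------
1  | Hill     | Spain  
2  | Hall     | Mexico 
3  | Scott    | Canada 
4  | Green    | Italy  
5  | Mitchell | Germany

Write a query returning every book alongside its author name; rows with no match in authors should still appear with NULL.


LEFT JOIN keeps every row from books (the left table); where author_id has no match in authors, the author columns become NULL. Walk through each book:
  - book 1 (The Last Train): author_id=1 -> matches Hill
  - book 2 (The Glass Key): author_id=5 -> matches Mitchell
  - book 3 (The Old House): author_id=1 -> matches Hill
  - book 4 (The Red Mountain): author_id=5 -> matches Mitchell
  - book 5 (Paper Boats): author_id=4 -> matches Green
  - book 6 (Falling Leaves): author_id=1 -> matches Hill
  - book 7 (The Blue Door): author_id=NULL, no match -> kept with NULL
  - book 8 (River Crossing): author_id=1 -> matches Hill
  - book 9 (The Iron Gate): author_id=1 -> matches Hill
All 9 rows appear; 1 has NULL author.

SQL:
SELECT a.title, b.name AS author
FROM books a
LEFT JOIN authors b ON a.author_id = b.id

Result:
title            | author  
-----------------+---------
The Last Train   | Hill    
The Glass Key    | Mitchell
The Old House    | Hill    
The Red Mountain | Mitchell
Paper Boats      | Green   
Falling Leaves   | Hill    
The Blue Door    | NULL    
River Crossing   | Hill    
The Iron Gate    | Hill    


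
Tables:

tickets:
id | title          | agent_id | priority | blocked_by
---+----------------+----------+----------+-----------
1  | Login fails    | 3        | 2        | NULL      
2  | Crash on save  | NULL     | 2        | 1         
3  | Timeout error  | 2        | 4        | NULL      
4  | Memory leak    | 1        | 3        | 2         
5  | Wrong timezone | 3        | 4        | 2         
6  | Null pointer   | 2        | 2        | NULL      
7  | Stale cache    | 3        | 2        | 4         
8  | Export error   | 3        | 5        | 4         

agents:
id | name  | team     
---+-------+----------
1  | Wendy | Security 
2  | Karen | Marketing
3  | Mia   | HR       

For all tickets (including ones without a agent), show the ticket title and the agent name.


LEFT JOIN keeps every row from tickets (the left table); where agent_id has no match in agents, the agent columns become NULL. Walk through each ticket:
  - ticket 1 (Login fails): agent_id=3 -> matches Mia
  - ticket 2 (Crash on save): agent_id=NULL, no match -> kept with NULL
  - ticket 3 (Timeout error): agent_id=2 -> matches Karen
  - ticket 4 (Memory leak): agent_id=1 -> matches Wendy
  - ticket 5 (Wrong timezone): agent_id=3 -> matches Mia
  - ticket 6 (Null pointer): agent_id=2 -> matches Karen
  - ticket 7 (Stale cache): agent_id=3 -> matches Mia
  - ticket 8 (Export error): agent_id=3 -> matches Mia
All 8 rows appear; 1 has NULL agent.

SQL:
SELECT a.title, b.name AS agent
FROM tickets a
LEFT JOIN agents b ON a.agent_id = b.id

Result:
title          | agent
---------------+------
Login fails    | Mia  
Crash on save  | NULL 
Timeout error  | Karen
Memory leak    | Wendy
Wrong timezone | Mia  
Null pointer   | Karen
Stale cache    | Mia  
Export error   | Mia  


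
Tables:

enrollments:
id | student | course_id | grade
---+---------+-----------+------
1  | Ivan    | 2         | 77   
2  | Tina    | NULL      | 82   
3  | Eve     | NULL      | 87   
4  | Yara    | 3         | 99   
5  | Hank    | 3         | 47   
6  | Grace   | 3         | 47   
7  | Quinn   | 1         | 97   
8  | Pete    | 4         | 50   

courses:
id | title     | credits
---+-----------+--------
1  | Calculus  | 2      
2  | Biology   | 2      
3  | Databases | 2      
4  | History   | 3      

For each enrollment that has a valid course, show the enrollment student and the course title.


INNER JOIN keeps only enrollments rows whose course_id matches an id in courses. Walk through each enrollment:
  - enrollment 1 (Ivan): course_id=2 -> matches Biology
  - enrollment 2 (Tina): course_id=NULL, no match -> dropped
  - enrollment 3 (Eve): course_id=NULL, no match -> dropped
  - enrollment 4 (Yara): course_id=3 -> matches Databases
  - enrollment 5 (Hank): course_id=3 -> matches Databases
  - enrollment 6 (Grace): course_id=3 -> matches Databases
  - enrollment 7 (Quinn): course_id=1 -> matches Calculus
  - enrollment 8 (Pete): course_id=4 -> matches History
So 2 of 8 rows are dropped.

SQL:
SELECT a.student, b.title AS course
FROM enrollments a
INNER JOIN courses b ON a.course_id = b.id

Result:
student | course   
--------+----------
Ivan    | Biology  
Yara    | Databases
Hank    | Databases
Grace   | Databases
Quinn   | Calculus 
Pete    | History  


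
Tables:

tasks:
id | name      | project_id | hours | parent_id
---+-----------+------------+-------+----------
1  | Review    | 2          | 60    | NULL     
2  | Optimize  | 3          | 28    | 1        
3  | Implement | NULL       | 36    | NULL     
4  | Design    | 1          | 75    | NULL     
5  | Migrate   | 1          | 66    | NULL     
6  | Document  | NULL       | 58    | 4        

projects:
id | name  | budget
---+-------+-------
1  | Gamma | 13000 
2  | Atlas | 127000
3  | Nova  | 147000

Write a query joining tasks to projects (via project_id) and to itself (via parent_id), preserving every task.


Two LEFT JOINs from the same base table tasks: one to projects via project_id, one to tasks itself via parent_id. Both are LEFT so every task is preserved.
Match against projects:
  - task 1 (Review): project_id=2 -> matches Atlas
  - task 2 (Optimize): project_id=3 -> matches Nova
  - task 3 (Implement): project_id=NULL, no match -> kept with NULL
  - task 4 (Design): project_id=1 -> matches Gamma
  - task 5 (Migrate): project_id=1 -> matches Gamma
  - task 6 (Document): project_id=NULL, no match -> kept with NULL
Match against tasks (self):
  - task 1 (Review): parent_id=NULL -> NULL
  - task 2 (Optimize): parent_id=1 -> Review
  - task 3 (Implement): parent_id=NULL -> NULL
  - task 4 (Design): parent_id=NULL -> NULL
  - task 5 (Migrate): parent_id=NULL -> NULL
  - task 6 (Document): parent_id=4 -> Design

SQL:
SELECT a.name, b.name AS project, c.name AS parent
FROM tasks a
LEFT JOIN projects b ON a.project_id = b.id
LEFT JOIN tasks c ON a.parent_id = c.id

Result:
name      | project | parent
----------+---------+-------
Review    | Atlas   | NULL  
Optimize  | Nova    | Review
Implement | NULL    | NULL  
Design    | Gamma   | NULL  
Migrate   | Gamma   | NULL  
Document  | NULL    | Design


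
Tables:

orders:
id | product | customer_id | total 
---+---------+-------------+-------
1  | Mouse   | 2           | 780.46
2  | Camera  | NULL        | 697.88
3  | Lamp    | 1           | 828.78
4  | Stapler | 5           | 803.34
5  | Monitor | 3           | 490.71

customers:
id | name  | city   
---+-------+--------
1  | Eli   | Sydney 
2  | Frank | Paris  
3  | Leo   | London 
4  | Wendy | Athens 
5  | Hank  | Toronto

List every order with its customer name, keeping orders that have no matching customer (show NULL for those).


LEFT JOIN keeps every row from orders (the left table); where customer_id has no match in customers, the customer columns become NULL. Walk through each order:
  - order 1 (Mouse): customer_id=2 -> matches Frank
  - order 2 (Camera): customer_id=NULL, no match -> kept with NULL
  - order 3 (Lamp): customer_id=1 -> matches Eli
  - order 4 (Stapler): customer_id=5 -> matches Hank
  - order 5 (Monitor): customer_id=3 -> matches Leo
All 5 rows appear; 1 has NULL customer.

SQL:
SELECT a.product, b.name AS customer
FROM orders a
LEFT JOIN customers b ON a.customer_id = b.id

Result:
product | customer
--------+---------
Mouse   | Frank   
Camera  | NULL    
Lamp    | Eli     
Stapler | Hank    
Monitor | Leo     


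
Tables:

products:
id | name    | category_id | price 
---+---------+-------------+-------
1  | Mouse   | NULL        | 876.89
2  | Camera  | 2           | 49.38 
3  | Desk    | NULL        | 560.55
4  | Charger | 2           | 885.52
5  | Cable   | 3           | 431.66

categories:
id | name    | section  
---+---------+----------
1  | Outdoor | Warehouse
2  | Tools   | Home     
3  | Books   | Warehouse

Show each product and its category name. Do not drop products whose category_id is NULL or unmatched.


LEFT JOIN keeps every row from products (the left table); where category_id has no match in categories, the category columns become NULL. Walk through each product:
  - product 1 (Mouse): category_id=NULL, no match -> kept with NULL
  - product 2 (Camera): category_id=2 -> matches Tools
  - product 3 (Desk): category_id=NULL, no match -> kept with NULL
  - product 4 (Charger): category_id=2 -> matches Tools
  - product 5 (Cable): category_id=3 -> matches Books
All 5 rows appear; 2 have NULL category.

SQL:
SELECT a.name, b.name AS category
FROM products a
LEFT JOIN categories b ON a.category_id = b.id

Result:
name    | category
--------+---------
Mouse   | NULL    
Camera  | Tools   
Desk    | NULL    
Charger | Tools   
Cable   | Books   


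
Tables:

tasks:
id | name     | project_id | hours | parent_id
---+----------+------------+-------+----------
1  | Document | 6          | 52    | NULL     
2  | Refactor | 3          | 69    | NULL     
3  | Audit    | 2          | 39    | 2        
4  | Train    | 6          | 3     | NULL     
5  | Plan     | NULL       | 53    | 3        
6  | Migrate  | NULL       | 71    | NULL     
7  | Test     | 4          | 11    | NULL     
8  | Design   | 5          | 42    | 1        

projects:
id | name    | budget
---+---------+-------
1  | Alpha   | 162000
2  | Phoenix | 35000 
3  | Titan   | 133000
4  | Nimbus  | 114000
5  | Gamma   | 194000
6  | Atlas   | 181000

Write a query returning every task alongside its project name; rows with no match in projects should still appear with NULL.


LEFT JOIN keeps every row from tasks (the left table); where project_id has no match in projects, the project columns become NULL. Walk through each task:
  - task 1 (Document): project_id=6 -> matches Atlas
  - task 2 (Refactor): project_id=3 -> matches Titan
  - task 3 (Audit): project_id=2 -> matches Phoenix
  - task 4 (Train): project_id=6 -> matches Atlas
  - task 5 (Plan): project_id=NULL, no match -> kept with NULL
  - task 6 (Migrate): project_id=NULL, no match -> kept with NULL
  - task 7 (Test): project_id=4 -> matches Nimbus
  - task 8 (Design): project_id=5 -> matches Gamma
All 8 rows appear; 2 have NULL project.

SQL:
SELECT a.name, b.name AS project
FROM tasks a
LEFT JOIN projects b ON a.project_id = b.id

Result:
name     | project
---------+--------
Document | Atlas  
Refactor | Titan  
Audit    | Phoenix
Train    | Atlas  
Plan     | NULL   
Migrate  | NULL   
Test     | Nimbus 
Design   | Gamma  


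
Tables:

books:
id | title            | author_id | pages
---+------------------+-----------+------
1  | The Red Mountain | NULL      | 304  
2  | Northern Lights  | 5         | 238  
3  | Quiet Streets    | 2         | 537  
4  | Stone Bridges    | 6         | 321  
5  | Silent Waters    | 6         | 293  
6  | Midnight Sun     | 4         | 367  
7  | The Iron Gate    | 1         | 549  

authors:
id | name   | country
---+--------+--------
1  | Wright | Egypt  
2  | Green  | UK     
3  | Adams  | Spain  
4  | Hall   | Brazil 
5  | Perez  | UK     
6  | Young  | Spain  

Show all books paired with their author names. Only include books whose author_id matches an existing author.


INNER JOIN keeps only books rows whose author_id matches an id in authors. Walk through each book:
  - book 1 (The Red Mountain): author_id=NULL, no match -> dropped
  - book 2 (Northern Lights): author_id=5 -> matches Perez
  - book 3 (Quiet Streets): author_id=2 -> matches Green
  - book 4 (Stone Bridges): author_id=6 -> matches Young
  - book 5 (Silent Waters): author_id=6 -> matches Young
  - book 6 (Midnight Sun): author_id=4 -> matches Hall
  - book 7 (The Iron Gate): author_id=1 -> matches Wright
So 1 of 7 rows is dropped.

SQL:
SELECT a.title, b.name AS author
FROM books a
INNER JOIN authors b ON a.author_id = b.id

Result:
title           | author
----------------+-------
Northern Lights | Perez 
Quiet Streets   | Green 
Stone Bridges   | Young 
Silent Waters   | Young 
Midnight Sun    | Hall  
The Iron Gate   | Wright


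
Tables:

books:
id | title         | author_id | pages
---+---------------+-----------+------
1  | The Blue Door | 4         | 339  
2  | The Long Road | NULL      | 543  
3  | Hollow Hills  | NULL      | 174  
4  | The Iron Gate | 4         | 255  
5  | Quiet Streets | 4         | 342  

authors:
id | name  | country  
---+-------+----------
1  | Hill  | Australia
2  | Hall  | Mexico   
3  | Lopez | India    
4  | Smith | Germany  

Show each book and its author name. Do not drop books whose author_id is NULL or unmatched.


LEFT JOIN keeps every row from books (the left table); where author_id has no match in authors, the author columns become NULL. Walk through each book:
  - book 1 (The Blue Door): author_id=4 -> matches Smith
  - book 2 (The Long Road): author_id=NULL, no match -> kept with NULL
  - book 3 (Hollow Hills): author_id=NULL, no match -> kept with NULL
  - book 4 (The Iron Gate): author_id=4 -> matches Smith
  - book 5 (Quiet Streets): author_id=4 -> matches Smith
All 5 rows appear; 2 have NULL author.

SQL:
SELECT a.title, b.name AS author
FROM books a
LEFT JOIN authors b ON a.author_id = b.id

Result:
title         | author
--------------+-------
The Blue Door | Smith 
The Long Road | NULL  
Hollow Hills  | NULL  
The Iron Gate | Smith 
Quiet Streets | Smith 


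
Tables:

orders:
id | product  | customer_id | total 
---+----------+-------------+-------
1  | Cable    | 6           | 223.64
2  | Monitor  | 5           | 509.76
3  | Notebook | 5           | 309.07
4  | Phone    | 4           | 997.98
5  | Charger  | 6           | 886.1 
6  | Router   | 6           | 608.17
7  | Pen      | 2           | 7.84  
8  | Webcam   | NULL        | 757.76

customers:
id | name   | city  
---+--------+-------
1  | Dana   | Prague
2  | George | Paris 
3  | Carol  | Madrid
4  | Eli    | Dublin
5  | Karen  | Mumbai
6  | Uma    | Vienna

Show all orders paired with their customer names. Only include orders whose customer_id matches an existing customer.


INNER JOIN keeps only orders rows whose customer_id matches an id in customers. Walk through each order:
  - order 1 (Cable): customer_id=6 -> matches Uma
  - order 2 (Monitor): customer_id=5 -> matches Karen
  - order 3 (Notebook): customer_id=5 -> matches Karen
  - order 4 (Phone): customer_id=4 -> matches Eli
  - order 5 (Charger): customer_id=6 -> matches Uma
  - order 6 (Router): customer_id=6 -> matches Uma
  - order 7 (Pen): customer_id=2 -> matches George
  - order 8 (Webcam): customer_id=NULL, no match -> dropped
So 1 of 8 rows is dropped.

SQL:
SELECT a.product, b.name AS customer
FROM orders a
INNER JOIN customers b ON a.customer_id = b.id

Result:
product  | customer
---------+---------
Cable    | Uma     
Monitor  | Karen   
Notebook | Karen   
Phone    | Eli     
Charger  | Uma     
Router   | Uma     
Pen      | George  


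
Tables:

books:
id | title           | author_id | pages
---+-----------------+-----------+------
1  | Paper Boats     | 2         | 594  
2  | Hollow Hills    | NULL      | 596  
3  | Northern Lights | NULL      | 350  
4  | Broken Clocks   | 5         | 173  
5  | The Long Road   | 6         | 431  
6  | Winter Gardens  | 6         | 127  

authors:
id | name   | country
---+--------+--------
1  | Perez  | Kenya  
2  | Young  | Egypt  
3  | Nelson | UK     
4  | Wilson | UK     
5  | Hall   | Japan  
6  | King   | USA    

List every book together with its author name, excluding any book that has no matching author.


INNER JOIN keeps only books rows whose author_id matches an id in authors. Walk through each book:
  - book 1 (Paper Boats): author_id=2 -> matches Young
  - book 2 (Hollow Hills): author_id=NULL, no match -> dropped
  - book 3 (Northern Lights): author_id=NULL, no match -> dropped
  - book 4 (Broken Clocks): author_id=5 -> matches Hall
  - book 5 (The Long Road): author_id=6 -> matches King
  - book 6 (Winter Gardens): author_id=6 -> matches King
So 2 of 6 rows are dropped.

SQL:
SELECT a.title, b.name AS author
FROM books a
INNER JOIN authors b ON a.author_id = b.id

Result:
title          | author
---------------+-------
Paper Boats    | Young 
Broken Clocks  | Hall  
The Long Road  | King  
Winter Gardens | King  


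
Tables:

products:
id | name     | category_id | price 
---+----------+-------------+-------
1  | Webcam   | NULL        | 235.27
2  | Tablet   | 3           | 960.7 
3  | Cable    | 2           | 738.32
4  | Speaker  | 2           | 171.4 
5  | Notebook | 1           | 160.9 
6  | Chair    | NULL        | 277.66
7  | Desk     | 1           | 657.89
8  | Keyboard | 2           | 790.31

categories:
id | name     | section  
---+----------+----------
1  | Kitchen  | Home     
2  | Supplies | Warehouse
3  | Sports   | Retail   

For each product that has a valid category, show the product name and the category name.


INNER JOIN keeps only products rows whose category_id matches an id in categories. Walk through each product:
  - product 1 (Webcam): category_id=NULL, no match -> dropped
  - product 2 (Tablet): category_id=3 -> matches Sports
  - product 3 (Cable): category_id=2 -> matches Supplies
  - product 4 (Speaker): category_id=2 -> matches Supplies
  - product 5 (Notebook): category_id=1 -> matches Kitchen
  - product 6 (Chair): category_id=NULL, no match -> dropped
  - product 7 (Desk): category_id=1 -> matches Kitchen
  - product 8 (Keyboard): category_id=2 -> matches Supplies
So 2 of 8 rows are dropped.

SQL:
SELECT a.name, b.name AS category
FROM products a
INNER JOIN categories b ON a.category_id = b.id

Result:
name     | category
---------+---------
Tablet   | Sports  
Cable    | Supplies
Speaker  | Supplies
Notebook | Kitchen 
Desk     | Kitchen 
Keyboard | Supplies


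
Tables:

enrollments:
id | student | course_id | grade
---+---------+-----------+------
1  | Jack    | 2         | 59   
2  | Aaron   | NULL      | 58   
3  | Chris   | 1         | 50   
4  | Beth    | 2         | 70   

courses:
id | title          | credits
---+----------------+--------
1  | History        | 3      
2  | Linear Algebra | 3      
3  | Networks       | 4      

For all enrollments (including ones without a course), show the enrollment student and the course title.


LEFT JOIN keeps every row from enrollments (the left table); where course_id has no match in courses, the course columns become NULL. Walk through each enrollment:
  - enrollment 1 (Jack): course_id=2 -> matches Linear Algebra
  - enrollment 2 (Aaron): course_id=NULL, no match -> kept with NULL
  - enrollment 3 (Chris): course_id=1 -> matches History
  - enrollment 4 (Beth): course_id=2 -> matches Linear Algebra
All 4 rows appear; 1 has NULL course.

SQL:
SELECT a.student, b.title AS course
FROM enrollments a
LEFT JOIN courses b ON a.course_id = b.id

Result:
student | course        
--------+---------------
Jack    | Linear Algebra
Aaron   | NULL          
Chris   | History       
Beth    | Linear Algebra
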